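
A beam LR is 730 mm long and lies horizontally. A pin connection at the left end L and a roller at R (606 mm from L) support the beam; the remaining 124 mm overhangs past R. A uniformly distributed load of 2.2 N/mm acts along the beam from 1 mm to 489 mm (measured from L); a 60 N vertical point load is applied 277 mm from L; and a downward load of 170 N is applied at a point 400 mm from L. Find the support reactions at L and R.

Resultant of the distributed load: 2.2 × 488 = 1073.6 N at 245 mm from L.
Taking moments about L: R_y·606 − (2.2·488)·245 − 60·277 − 170·400 = 0 → R_y = 347652/606 = 573.683 ≈ 573.7 N.
ΣF_y = 0: L_y + 573.683 − 2.2·488 − 60 − 170 = 0 → L_y = 729.9 N.
ΣF_x = 0: no horizontal applied forces, so L_x = 0.

L_x = 0, L_y = 729.9 N, R_y = 573.7 N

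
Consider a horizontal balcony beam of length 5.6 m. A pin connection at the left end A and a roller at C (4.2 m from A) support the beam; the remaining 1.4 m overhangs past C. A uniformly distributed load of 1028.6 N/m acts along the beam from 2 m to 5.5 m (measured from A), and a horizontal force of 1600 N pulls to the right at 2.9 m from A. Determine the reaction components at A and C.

Resultant of the distributed load: 1028.6 × 3.5 = 3600.1 N at 3.75 m from A.
Taking moments about A: C_y·4.2 − (1028.6·3.5)·3.75 = 0 → C_y = 13500.375/4.2 = 3214.38 ≈ 3214 N.
ΣF_y = 0: A_y + 3214.38 − 1028.6·3.5 = 0 → A_y = 385.7 N.
ΣF_x = 0: A_x + 1600 = 0 → A_x = -1600 N.

A_x = -1600 N, A_y = 385.7 N, C_y = 3214 N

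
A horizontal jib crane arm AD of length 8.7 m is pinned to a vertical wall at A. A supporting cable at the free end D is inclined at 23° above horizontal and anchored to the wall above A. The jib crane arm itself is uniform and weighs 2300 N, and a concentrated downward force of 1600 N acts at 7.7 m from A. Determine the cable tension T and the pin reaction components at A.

ΣM about A: T·sin23°·8.7 − 2300·4.35 − 1600·7.7 = 0 → T = 22325/(8.7·0.390731) = 6567.41 ≈ 6567 N.
ΣF_x = 0: A_x − T·cos23° = 0 → A_x = 6567.41 × 0.920505 = 6045 N.
ΣF_y = 0: A_y + T·sin23° − 2300 − 1600 = 0 → A_y = 3900 − 6567.41 × 0.390731 = 1334 N.

T = 6567 N, A_x = 6045 N, A_y = 1334 N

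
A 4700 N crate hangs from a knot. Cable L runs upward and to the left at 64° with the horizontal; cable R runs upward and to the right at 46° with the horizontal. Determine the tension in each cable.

T_L = 3474 N, T_R = 2193 N

ΣF_x = 0: −T_L·cos64° + T_R·cos46° = 0 → T_R = 0.63106·T_L.
ΣF_y = 0: T_L·sin64° + T_R·sin46° = 4700.
Substitute: T_L·(0.898794 + 0.63106·0.71934) = 4700 → T_L = 3474.43 ≈ 3474 N.
Then T_R = 0.63106 × 3474.43 = 2193 N.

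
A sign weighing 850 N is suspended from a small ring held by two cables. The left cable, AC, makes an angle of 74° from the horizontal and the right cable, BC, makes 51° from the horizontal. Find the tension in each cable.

ΣF_x = 0: −T_AC·cos74° + T_BC·cos51° = 0 → T_BC = 0.437992·T_AC.
ΣF_y = 0: T_AC·sin74° + T_BC·sin51° = 850.
Substitute: T_AC·(0.961262 + 0.437992·0.777146) = 850 → T_AC = 653.019 ≈ 653.0 N.
Then T_BC = 0.437992 × 653.019 = 286.0 N.

T_AC = 653.0 N, T_BC = 286.0 N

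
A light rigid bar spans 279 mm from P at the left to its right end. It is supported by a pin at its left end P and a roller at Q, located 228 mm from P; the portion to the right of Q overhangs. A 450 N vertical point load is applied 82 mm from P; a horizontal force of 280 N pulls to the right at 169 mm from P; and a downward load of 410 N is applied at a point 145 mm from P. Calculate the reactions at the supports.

P_x = -280.0 N, P_y = 437.4 N, Q_y = 422.6 N

Taking moments about P: Q_y·228 − 450·82 − 410·145 = 0 → Q_y = 96350/228 = 422.588 ≈ 422.6 N.
ΣF_y = 0: P_y + 422.588 − 450 − 410 = 0 → P_y = 437.4 N.
ΣF_x = 0: P_x + 280 = 0 → P_x = -280.0 N.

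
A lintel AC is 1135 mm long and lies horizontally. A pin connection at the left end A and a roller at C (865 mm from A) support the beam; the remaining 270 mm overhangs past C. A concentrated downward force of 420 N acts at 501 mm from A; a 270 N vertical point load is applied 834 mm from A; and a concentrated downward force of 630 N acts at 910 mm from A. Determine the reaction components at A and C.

A_x = 0, A_y = 153.6 N, C_y = 1166 N

ΣM about A: C_y·865 − 420·501 − 270·834 − 630·910 = 0 → C_y = 1008900/865 = 1166.36 ≈ 1166 N.
ΣF_y = 0: A_y + 1166.36 − 420 − 270 − 630 = 0 → A_y = 153.6 N.
ΣF_x = 0: no horizontal applied forces, so A_x = 0.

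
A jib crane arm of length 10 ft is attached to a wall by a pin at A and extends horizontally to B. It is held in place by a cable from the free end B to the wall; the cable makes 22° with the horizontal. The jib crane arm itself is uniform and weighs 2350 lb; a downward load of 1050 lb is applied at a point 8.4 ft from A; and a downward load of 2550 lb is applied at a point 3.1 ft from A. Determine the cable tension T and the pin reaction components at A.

T = 7601 lb, A_x = 7048 lb, A_y = 3102 lb

ΣM about A: T·sin22°·10 − 2350·5 − 1050·8.4 − 2550·3.1 = 0 → T = 28475/(10·0.374607) = 7601.3 ≈ 7601 lb.
ΣF_x = 0: A_x − T·cos22° = 0 → A_x = 7601.3 × 0.927184 = 7048 lb.
ΣF_y = 0: A_y + T·sin22° − 2350 − 1050 − 2550 = 0 → A_y = 5950 − 7601.3 × 0.374607 = 3102 lb.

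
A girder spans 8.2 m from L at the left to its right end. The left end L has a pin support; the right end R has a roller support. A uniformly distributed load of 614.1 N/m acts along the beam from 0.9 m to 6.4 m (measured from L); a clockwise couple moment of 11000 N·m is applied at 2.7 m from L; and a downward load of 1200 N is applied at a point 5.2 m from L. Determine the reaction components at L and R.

Resultant of the distributed load: 614.1 × 5.5 = 3377.55 N at 3.65 m from L.
Taking moments about L: R_y·8.2 − (614.1·5.5)·3.65 − 11000 − 1200·5.2 = 0 → R_y = 29568.0575/8.2 = 3605.86 ≈ 3606 N.
ΣF_y = 0: L_y + 3605.86 − 614.1·5.5 − 1200 = 0 → L_y = 971.7 N.
ΣF_x = 0: no horizontal applied forces, so L_x = 0.

L_x = 0, L_y = 971.7 N, R_y = 3606 N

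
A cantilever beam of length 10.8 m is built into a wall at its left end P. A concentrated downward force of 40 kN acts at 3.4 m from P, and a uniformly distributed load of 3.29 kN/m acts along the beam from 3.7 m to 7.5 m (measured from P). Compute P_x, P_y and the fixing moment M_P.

P_x = 0, P_y = 52.50 kN, M_P = 206.0 kN·m

Resultant of the distributed load: 3.29 × 3.8 = 12.502 kN at 5.6 m from P.
ΣF_x = 0: P_x = 0.
ΣF_y = 0: P_y − 40 − 3.29·3.8 = 0 → P_y = 52.50 kN.
ΣM about P: M_P − 40·3.4 − (3.29·3.8)·5.6 = 0 → M_P = 206.0 kN·m.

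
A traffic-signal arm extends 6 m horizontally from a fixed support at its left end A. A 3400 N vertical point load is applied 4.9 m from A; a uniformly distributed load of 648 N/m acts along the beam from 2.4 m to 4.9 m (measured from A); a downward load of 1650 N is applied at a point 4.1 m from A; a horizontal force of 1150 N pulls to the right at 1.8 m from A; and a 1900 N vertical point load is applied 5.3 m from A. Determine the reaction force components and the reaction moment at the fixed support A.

Resultant of the distributed load: 648 × 2.5 = 1620 N at 3.65 m from A.
ΣF_x = 0: A_x + 1150 = 0 → A_x = -1150 N.
ΣF_y = 0: A_y − 3400 − 648·2.5 − 1650 − 1900 = 0 → A_y = 8570 N.
ΣM about A: M_A − 3400·4.9 − (648·2.5)·3.65 − 1650·4.1 − 1900·5.3 = 0 → M_A = 39410 N·m.

A_x = -1150 N, A_y = 8570 N, M_A = 39410 N·m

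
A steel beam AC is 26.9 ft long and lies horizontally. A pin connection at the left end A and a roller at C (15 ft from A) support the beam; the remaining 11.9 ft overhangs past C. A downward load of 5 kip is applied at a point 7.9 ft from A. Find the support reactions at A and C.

Moments about A: C_y·15 − 5·7.9 = 0 → C_y = 39.5/15 = 2.63333 ≈ 2.633 kip.
ΣF_y = 0: A_y + 2.63333 − 5 = 0 → A_y = 2.367 kip.
ΣF_x = 0: no horizontal applied forces, so A_x = 0.

A_x = 0, A_y = 2.367 kip, C_y = 2.633 kip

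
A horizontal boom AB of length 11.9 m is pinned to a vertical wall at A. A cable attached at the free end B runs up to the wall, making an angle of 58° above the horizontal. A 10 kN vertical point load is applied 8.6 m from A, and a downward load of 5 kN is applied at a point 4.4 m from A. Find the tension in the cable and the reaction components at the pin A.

T = 10.70 kN, A_x = 5.671 kN, A_y = 5.924 kN

ΣM about A: T·sin58°·11.9 − 10·8.6 − 5·4.4 = 0 → T = 108/(11.9·0.848048) = 10.7018 ≈ 10.70 kN.
ΣF_x = 0: A_x − T·cos58° = 0 → A_x = 10.7018 × 0.529919 = 5.671 kN.
ΣF_y = 0: A_y + T·sin58° − 10 − 5 = 0 → A_y = 15 − 10.7018 × 0.848048 = 5.924 kN.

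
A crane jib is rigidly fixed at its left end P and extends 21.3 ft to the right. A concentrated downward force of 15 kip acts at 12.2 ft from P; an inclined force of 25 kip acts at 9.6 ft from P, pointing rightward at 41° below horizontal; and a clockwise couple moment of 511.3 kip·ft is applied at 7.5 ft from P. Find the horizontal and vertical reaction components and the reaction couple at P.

ΣF_x = 0: P_x + 25·cos41° = 0 → P_x = -18.87 kip.
ΣF_y = 0: P_y − 15 − 25·sin41° = 0 → P_y = 31.40 kip.
ΣM about P: M_P − 15·12.2 − 25·sin41°·9.6 − 511.3 = 0 → M_P = 851.8 kip·ft.

P_x = -18.87 kip, P_y = 31.40 kip, M_P = 851.8 kip·ft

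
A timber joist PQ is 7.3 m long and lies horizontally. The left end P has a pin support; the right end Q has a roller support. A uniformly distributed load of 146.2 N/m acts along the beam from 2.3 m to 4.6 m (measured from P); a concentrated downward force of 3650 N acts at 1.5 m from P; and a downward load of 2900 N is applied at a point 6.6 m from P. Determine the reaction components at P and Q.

P_x = 0, P_y = 3355 N, Q_y = 3531 N

Resultant of the distributed load: 146.2 × 2.3 = 336.26 N at 3.45 m from P.
ΣM about P: Q_y·7.3 − (146.2·2.3)·3.45 − 3650·1.5 − 2900·6.6 = 0 → Q_y = 25775.097/7.3 = 3530.84 ≈ 3531 N.
ΣF_y = 0: P_y + 3530.84 − 146.2·2.3 − 3650 − 2900 = 0 → P_y = 3355 N.
ΣF_x = 0: no horizontal applied forces, so P_x = 0.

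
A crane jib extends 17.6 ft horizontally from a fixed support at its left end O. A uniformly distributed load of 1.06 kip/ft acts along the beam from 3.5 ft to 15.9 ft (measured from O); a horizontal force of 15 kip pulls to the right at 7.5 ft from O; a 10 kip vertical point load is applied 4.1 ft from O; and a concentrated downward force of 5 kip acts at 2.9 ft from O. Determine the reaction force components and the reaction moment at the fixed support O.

Resultant of the distributed load: 1.06 × 12.4 = 13.144 kip at 9.7 ft from O.
ΣF_x = 0: O_x + 15 = 0 → O_x = -15.00 kip.
ΣF_y = 0: O_y − 1.06·12.4 − 10 − 5 = 0 → O_y = 28.14 kip.
ΣM about O: M_O − (1.06·12.4)·9.7 − 10·4.1 − 5·2.9 = 0 → M_O = 183.0 kip·ft.

O_x = -15.00 kip, O_y = 28.14 kip, M_O = 183.0 kip·ft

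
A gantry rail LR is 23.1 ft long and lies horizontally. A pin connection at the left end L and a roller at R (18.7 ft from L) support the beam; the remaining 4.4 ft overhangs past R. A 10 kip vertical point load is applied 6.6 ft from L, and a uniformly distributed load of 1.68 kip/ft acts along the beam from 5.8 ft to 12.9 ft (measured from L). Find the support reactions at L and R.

Resultant of the distributed load: 1.68 × 7.1 = 11.928 kip at 9.35 ft from L.
Moments about L: R_y·18.7 − 10·6.6 − (1.68·7.1)·9.35 = 0 → R_y = 177.5268/18.7 = 9.49341 ≈ 9.493 kip.
ΣF_y = 0: L_y + 9.49341 − 10 − 1.68·7.1 = 0 → L_y = 12.43 kip.
ΣF_x = 0: no horizontal applied forces, so L_x = 0.

L_x = 0, L_y = 12.43 kip, R_y = 9.493 kip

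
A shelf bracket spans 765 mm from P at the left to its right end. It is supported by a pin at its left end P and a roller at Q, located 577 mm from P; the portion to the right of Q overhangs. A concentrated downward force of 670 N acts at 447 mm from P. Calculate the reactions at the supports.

P_x = 0, P_y = 151.0 N, Q_y = 519.0 N

Taking moments about P: Q_y·577 − 670·447 = 0 → Q_y = 299490/577 = 519.047 ≈ 519.0 N.
ΣF_y = 0: P_y + 519.047 − 670 = 0 → P_y = 151.0 N.
ΣF_x = 0: no horizontal applied forces, so P_x = 0.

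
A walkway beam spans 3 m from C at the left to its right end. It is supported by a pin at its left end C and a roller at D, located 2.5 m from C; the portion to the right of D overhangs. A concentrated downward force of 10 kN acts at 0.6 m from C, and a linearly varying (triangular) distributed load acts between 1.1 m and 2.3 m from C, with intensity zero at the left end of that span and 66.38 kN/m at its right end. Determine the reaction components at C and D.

C_x = 0, C_y = 17.16 kN, D_y = 32.67 kN

Resultant of the triangular load: ½ × 66.38 × 1.2 = 39.828 kN, acting at 1.9 m from C (one-third of the span from the peak).
ΣM about C: D_y·2.5 − 10·0.6 − (½·66.38·1.2)·1.9 = 0 → D_y = 81.6732/2.5 = 32.6693 ≈ 32.67 kN.
ΣF_y = 0: C_y + 32.6693 − 10 − ½·66.38·1.2 = 0 → C_y = 17.16 kN.
ΣF_x = 0: no horizontal applied forces, so C_x = 0.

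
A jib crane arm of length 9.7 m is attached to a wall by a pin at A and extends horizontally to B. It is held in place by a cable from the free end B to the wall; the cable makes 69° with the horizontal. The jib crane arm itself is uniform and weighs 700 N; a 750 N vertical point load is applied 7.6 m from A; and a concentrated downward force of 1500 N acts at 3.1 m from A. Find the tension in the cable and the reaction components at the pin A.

ΣM about A: T·sin69°·9.7 − 700·4.85 − 750·7.6 − 1500·3.1 = 0 → T = 13745/(9.7·0.93358) = 1517.82 ≈ 1518 N.
ΣF_x = 0: A_x − T·cos69° = 0 → A_x = 1517.82 × 0.358368 = 543.9 N.
ΣF_y = 0: A_y + T·sin69° − 700 − 750 − 1500 = 0 → A_y = 2950 − 1517.82 × 0.93358 = 1533 N.

T = 1518 N, A_x = 543.9 N, A_y = 1533 N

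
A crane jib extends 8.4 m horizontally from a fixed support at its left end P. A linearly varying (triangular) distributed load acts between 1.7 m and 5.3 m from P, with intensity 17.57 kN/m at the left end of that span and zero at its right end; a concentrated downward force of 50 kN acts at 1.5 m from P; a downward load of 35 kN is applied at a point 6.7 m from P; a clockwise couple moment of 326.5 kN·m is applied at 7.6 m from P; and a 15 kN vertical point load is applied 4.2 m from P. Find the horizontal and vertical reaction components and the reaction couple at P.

P_x = 0, P_y = 131.6 kN, M_P = 790.7 kN·m

Resultant of the triangular load: ½ × 17.57 × 3.6 = 31.626 kN, acting at 2.9 m from P (one-third of the span from the peak).
ΣF_x = 0: P_x = 0.
ΣF_y = 0: P_y − ½·17.57·3.6 − 50 − 35 − 15 = 0 → P_y = 131.6 kN.
ΣM about P: M_P − (½·17.57·3.6)·2.9 − 50·1.5 − 35·6.7 − 326.5 − 15·4.2 = 0 → M_P = 790.7 kN·m.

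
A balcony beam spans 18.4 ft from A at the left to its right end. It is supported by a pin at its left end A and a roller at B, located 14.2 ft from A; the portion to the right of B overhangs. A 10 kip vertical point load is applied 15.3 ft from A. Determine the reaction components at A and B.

Moments about A: B_y·14.2 − 10·15.3 = 0 → B_y = 153/14.2 = 10.7746 ≈ 10.77 kip.
ΣF_y = 0: A_y + 10.7746 − 10 = 0 → A_y = -0.7746 kip.
ΣF_x = 0: no horizontal applied forces, so A_x = 0.

A_x = 0, A_y = -0.7746 kip, B_y = 10.77 kip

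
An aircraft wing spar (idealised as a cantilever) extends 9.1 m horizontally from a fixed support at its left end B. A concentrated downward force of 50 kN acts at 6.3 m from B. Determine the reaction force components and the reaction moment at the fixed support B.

ΣF_x = 0: B_x = 0.
ΣF_y = 0: B_y − 50 = 0 → B_y = 50.00 kN.
ΣM about B: M_B − 50·6.3 = 0 → M_B = 315.0 kN·m.

B_x = 0, B_y = 50.00 kN, M_B = 315.0 kN·m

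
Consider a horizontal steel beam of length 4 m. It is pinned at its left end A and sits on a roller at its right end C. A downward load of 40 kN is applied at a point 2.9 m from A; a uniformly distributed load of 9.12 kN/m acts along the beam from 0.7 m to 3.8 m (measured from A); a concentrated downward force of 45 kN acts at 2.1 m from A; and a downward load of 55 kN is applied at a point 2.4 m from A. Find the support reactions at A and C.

Resultant of the distributed load: 9.12 × 3.1 = 28.272 kN at 2.25 m from A.
Moments about A: C_y·4 − 40·2.9 − (9.12·3.1)·2.25 − 45·2.1 − 55·2.4 = 0 → C_y = 406.112/4 = 101.528 ≈ 101.5 kN.
ΣF_y = 0: A_y + 101.528 − 40 − 9.12·3.1 − 45 − 55 = 0 → A_y = 66.74 kN.
ΣF_x = 0: no horizontal applied forces, so A_x = 0.

A_x = 0, A_y = 66.74 kN, C_y = 101.5 kN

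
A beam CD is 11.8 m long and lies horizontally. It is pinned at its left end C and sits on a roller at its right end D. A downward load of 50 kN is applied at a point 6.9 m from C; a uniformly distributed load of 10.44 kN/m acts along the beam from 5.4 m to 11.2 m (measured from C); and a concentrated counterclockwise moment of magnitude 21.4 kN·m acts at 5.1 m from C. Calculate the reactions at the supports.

C_x = 0, C_y = 40.54 kN, D_y = 70.02 kN

Resultant of the distributed load: 10.44 × 5.8 = 60.552 kN at 8.3 m from C.
Taking moments about C: D_y·11.8 − 50·6.9 − (10.44·5.8)·8.3 + 21.4 = 0 → D_y = 826.1816/11.8 = 70.0154 ≈ 70.02 kN.
ΣF_y = 0: C_y + 70.0154 − 50 − 10.44·5.8 = 0 → C_y = 40.54 kN.
ΣF_x = 0: no horizontal applied forces, so C_x = 0.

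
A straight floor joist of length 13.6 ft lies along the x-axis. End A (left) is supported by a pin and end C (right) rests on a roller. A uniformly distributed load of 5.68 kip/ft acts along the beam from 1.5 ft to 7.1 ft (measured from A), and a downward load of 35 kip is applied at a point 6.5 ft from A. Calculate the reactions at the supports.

Resultant of the distributed load: 5.68 × 5.6 = 31.808 kip at 4.3 ft from A.
Moments about A: C_y·13.6 − (5.68·5.6)·4.3 − 35·6.5 = 0 → C_y = 364.2744/13.6 = 26.7849 ≈ 26.78 kip.
ΣF_y = 0: A_y + 26.7849 − 5.68·5.6 − 35 = 0 → A_y = 40.02 kip.
ΣF_x = 0: no horizontal applied forces, so A_x = 0.

A_x = 0, A_y = 40.02 kip, C_y = 26.78 kip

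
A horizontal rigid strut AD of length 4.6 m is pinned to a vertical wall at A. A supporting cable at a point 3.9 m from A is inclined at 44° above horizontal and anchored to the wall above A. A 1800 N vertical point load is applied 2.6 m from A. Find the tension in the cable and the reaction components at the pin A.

T = 1727 N, A_x = 1243 N, A_y = 600.0 N

ΣM about A: T·sin44°·3.9 − 1800·2.6 = 0 → T = 4680/(3.9·0.694658) = 1727.47 ≈ 1727 N.
ΣF_x = 0: A_x − T·cos44° = 0 → A_x = 1727.47 × 0.71934 = 1243 N.
ΣF_y = 0: A_y + T·sin44° − 1800 = 0 → A_y = 1800 − 1727.47 × 0.694658 = 600.0 N.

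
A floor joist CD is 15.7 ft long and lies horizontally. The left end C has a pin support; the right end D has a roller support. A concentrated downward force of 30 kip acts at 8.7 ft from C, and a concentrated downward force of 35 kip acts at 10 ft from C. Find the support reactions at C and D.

C_x = 0, C_y = 26.08 kip, D_y = 38.92 kip

Moments about C: D_y·15.7 − 30·8.7 − 35·10 = 0 → D_y = 611/15.7 = 38.9172 ≈ 38.92 kip.
ΣF_y = 0: C_y + 38.9172 − 30 − 35 = 0 → C_y = 26.08 kip.
ΣF_x = 0: no horizontal applied forces, so C_x = 0.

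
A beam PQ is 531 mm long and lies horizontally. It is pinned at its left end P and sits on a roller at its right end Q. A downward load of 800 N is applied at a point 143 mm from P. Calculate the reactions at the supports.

Moments about P: Q_y·531 − 800·143 = 0 → Q_y = 114400/531 = 215.443 ≈ 215.4 N.
ΣF_y = 0: P_y + 215.443 − 800 = 0 → P_y = 584.6 N.
ΣF_x = 0: no horizontal applied forces, so P_x = 0.

P_x = 0, P_y = 584.6 N, Q_y = 215.4 N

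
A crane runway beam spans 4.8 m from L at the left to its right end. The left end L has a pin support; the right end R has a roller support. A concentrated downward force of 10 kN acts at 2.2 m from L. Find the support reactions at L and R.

L_x = 0, L_y = 5.417 kN, R_y = 4.583 kN

ΣM about L: R_y·4.8 − 10·2.2 = 0 → R_y = 22/4.8 = 4.58333 ≈ 4.583 kN.
ΣF_y = 0: L_y + 4.58333 − 10 = 0 → L_y = 5.417 kN.
ΣF_x = 0: no horizontal applied forces, so L_x = 0.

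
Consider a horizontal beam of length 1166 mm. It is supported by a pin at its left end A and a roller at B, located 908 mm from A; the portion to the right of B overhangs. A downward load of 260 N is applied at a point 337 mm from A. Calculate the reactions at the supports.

ΣM about A: B_y·908 − 260·337 = 0 → B_y = 87620/908 = 96.4978 ≈ 96.50 N.
ΣF_y = 0: A_y + 96.4978 − 260 = 0 → A_y = 163.5 N.
ΣF_x = 0: no horizontal applied forces, so A_x = 0.

A_x = 0, A_y = 163.5 N, B_y = 96.50 N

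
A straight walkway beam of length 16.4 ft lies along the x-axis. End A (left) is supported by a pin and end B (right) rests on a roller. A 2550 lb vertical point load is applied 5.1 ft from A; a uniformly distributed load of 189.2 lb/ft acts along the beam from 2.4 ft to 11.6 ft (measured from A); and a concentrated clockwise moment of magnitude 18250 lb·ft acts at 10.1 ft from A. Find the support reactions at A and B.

Resultant of the distributed load: 189.2 × 9.2 = 1740.64 lb at 7 ft from A.
ΣM about A: B_y·16.4 − 2550·5.1 − (189.2·9.2)·7 − 18250 = 0 → B_y = 43439.48/16.4 = 2648.75 ≈ 2649 lb.
ΣF_y = 0: A_y + 2648.75 − 2550 − 189.2·9.2 = 0 → A_y = 1642 lb.
ΣF_x = 0: no horizontal applied forces, so A_x = 0.

A_x = 0, A_y = 1642 lb, B_y = 2649 lb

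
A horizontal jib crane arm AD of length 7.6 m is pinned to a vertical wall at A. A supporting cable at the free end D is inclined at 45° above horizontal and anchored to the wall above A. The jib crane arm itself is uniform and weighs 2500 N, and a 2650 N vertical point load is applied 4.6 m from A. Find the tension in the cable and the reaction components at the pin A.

ΣM about A: T·sin45°·7.6 − 2500·3.8 − 2650·4.6 = 0 → T = 21690/(7.6·0.707107) = 4036.09 ≈ 4036 N.
ΣF_x = 0: A_x − T·cos45° = 0 → A_x = 4036.09 × 0.707107 = 2854 N.
ΣF_y = 0: A_y + T·sin45° − 2500 − 2650 = 0 → A_y = 5150 − 4036.09 × 0.707107 = 2296 N.

T = 4036 N, A_x = 2854 N, A_y = 2296 N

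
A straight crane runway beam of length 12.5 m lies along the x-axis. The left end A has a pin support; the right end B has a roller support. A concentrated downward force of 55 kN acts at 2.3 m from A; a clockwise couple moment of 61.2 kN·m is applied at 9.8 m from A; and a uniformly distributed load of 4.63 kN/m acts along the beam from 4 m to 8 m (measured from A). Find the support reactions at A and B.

Resultant of the distributed load: 4.63 × 4 = 18.52 kN at 6 m from A.
Moments about A: B_y·12.5 − 55·2.3 − 61.2 − (4.63·4)·6 = 0 → B_y = 298.82/12.5 = 23.9056 ≈ 23.91 kN.
ΣF_y = 0: A_y + 23.9056 − 55 − 4.63·4 = 0 → A_y = 49.61 kN.
ΣF_x = 0: no horizontal applied forces, so A_x = 0.

A_x = 0, A_y = 49.61 kN, B_y = 23.91 kN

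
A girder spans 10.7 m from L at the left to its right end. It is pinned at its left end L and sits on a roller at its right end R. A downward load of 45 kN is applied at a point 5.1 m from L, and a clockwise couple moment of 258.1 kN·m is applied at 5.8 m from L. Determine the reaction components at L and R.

L_x = 0, L_y = -0.5701 kN, R_y = 45.57 kN

Moments about L: R_y·10.7 − 45·5.1 − 258.1 = 0 → R_y = 487.6/10.7 = 45.5701 ≈ 45.57 kN.
ΣF_y = 0: L_y + 45.5701 − 45 = 0 → L_y = -0.5701 kN.
ΣF_x = 0: no horizontal applied forces, so L_x = 0.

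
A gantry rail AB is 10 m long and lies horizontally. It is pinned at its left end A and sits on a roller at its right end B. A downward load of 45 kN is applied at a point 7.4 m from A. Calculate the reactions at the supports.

Taking moments about A: B_y·10 − 45·7.4 = 0 → B_y = 333/10 = 33.30 kN.
ΣF_y = 0: A_y + 33.3 − 45 = 0 → A_y = 11.70 kN.
ΣF_x = 0: no horizontal applied forces, so A_x = 0.

A_x = 0, A_y = 11.70 kN, B_y = 33.30 kN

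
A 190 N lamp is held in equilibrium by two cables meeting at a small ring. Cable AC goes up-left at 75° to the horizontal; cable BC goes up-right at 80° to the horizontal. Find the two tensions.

ΣF_x = 0: −T_AC·cos75° + T_BC·cos80° = 0 → T_BC = 1.49048·T_AC.
ΣF_y = 0: T_AC·sin75° + T_BC·sin80° = 190.
Substitute: T_AC·(0.965926 + 1.49048·0.984808) = 190 → T_AC = 78.0684 ≈ 78.07 N.
Then T_BC = 1.49048 × 78.0684 = 116.4 N.

T_AC = 78.07 N, T_BC = 116.4 N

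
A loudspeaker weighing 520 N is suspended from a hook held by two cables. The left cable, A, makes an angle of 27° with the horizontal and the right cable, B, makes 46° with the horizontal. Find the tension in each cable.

T_A = 377.7 N, T_B = 484.5 N

ΣF_x = 0: −T_A·cos27° + T_B·cos46° = 0 → T_B = 1.28265·T_A.
ΣF_y = 0: T_A·sin27° + T_B·sin46° = 520.
Substitute: T_A·(0.45399 + 1.28265·0.71934) = 520 → T_A = 377.728 ≈ 377.7 N.
Then T_B = 1.28265 × 377.728 = 484.5 N.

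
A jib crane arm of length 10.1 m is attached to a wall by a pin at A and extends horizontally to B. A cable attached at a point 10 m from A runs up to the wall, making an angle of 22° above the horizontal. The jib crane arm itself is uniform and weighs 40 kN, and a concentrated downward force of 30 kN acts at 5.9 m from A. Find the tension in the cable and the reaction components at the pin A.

ΣM about A: T·sin22°·10 − 40·5.05 − 30·5.9 = 0 → T = 379/(10·0.374607) = 101.173 ≈ 101.2 kN.
ΣF_x = 0: A_x − T·cos22° = 0 → A_x = 101.173 × 0.927184 = 93.81 kN.
ΣF_y = 0: A_y + T·sin22° − 40 − 30 = 0 → A_y = 70 − 101.173 × 0.374607 = 32.10 kN.

T = 101.2 kN, A_x = 93.81 kN, A_y = 32.10 kN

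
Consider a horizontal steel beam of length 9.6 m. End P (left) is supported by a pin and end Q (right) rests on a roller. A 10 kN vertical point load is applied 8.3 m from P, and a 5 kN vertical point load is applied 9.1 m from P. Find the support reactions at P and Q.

P_x = 0, P_y = 1.615 kN, Q_y = 13.39 kN

Moments about P: Q_y·9.6 − 10·8.3 − 5·9.1 = 0 → Q_y = 128.5/9.6 = 13.3854 ≈ 13.39 kN.
ΣF_y = 0: P_y + 13.3854 − 10 − 5 = 0 → P_y = 1.615 kN.
ΣF_x = 0: no horizontal applied forces, so P_x = 0.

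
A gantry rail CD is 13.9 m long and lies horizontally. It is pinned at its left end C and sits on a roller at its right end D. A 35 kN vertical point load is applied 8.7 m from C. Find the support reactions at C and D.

Moments about C: D_y·13.9 − 35·8.7 = 0 → D_y = 304.5/13.9 = 21.9065 ≈ 21.91 kN.
ΣF_y = 0: C_y + 21.9065 − 35 = 0 → C_y = 13.09 kN.
ΣF_x = 0: no horizontal applied forces, so C_x = 0.

C_x = 0, C_y = 13.09 kN, D_y = 21.91 kN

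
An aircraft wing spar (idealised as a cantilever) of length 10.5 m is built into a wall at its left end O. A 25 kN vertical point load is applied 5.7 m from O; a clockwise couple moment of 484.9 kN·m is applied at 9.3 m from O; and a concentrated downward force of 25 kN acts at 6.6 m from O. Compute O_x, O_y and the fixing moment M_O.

O_x = 0, O_y = 50.00 kN, M_O = 792.4 kN·m

ΣF_x = 0: O_x = 0.
ΣF_y = 0: O_y − 25 − 25 = 0 → O_y = 50.00 kN.
ΣM about O: M_O − 25·5.7 − 484.9 − 25·6.6 = 0 → M_O = 792.4 kN·m.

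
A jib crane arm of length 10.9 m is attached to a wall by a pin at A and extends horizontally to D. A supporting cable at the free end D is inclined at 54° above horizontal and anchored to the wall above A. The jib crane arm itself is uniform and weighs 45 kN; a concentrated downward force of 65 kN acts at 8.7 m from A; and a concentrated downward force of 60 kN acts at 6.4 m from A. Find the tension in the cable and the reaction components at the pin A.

ΣM about A: T·sin54°·10.9 − 45·5.45 − 65·8.7 − 60·6.4 = 0 → T = 1194.75/(10.9·0.809017) = 135.486 ≈ 135.5 kN.
ΣF_x = 0: A_x − T·cos54° = 0 → A_x = 135.486 × 0.587785 = 79.64 kN.
ΣF_y = 0: A_y + T·sin54° − 45 − 65 − 60 = 0 → A_y = 170 − 135.486 × 0.809017 = 60.39 kN.

T = 135.5 kN, A_x = 79.64 kN, A_y = 60.39 kN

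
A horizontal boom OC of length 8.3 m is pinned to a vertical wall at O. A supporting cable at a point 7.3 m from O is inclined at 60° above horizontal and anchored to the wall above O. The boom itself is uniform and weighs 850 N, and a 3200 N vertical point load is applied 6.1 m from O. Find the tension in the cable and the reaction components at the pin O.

ΣM about O: T·sin60°·7.3 − 850·4.15 − 3200·6.1 = 0 → T = 23047.5/(7.3·0.866025) = 3645.61 ≈ 3646 N.
ΣF_x = 0: O_x − T·cos60° = 0 → O_x = 3645.61 × 0.5 = 1823 N.
ΣF_y = 0: O_y + T·sin60° − 850 − 3200 = 0 → O_y = 4050 − 3645.61 × 0.866025 = 892.8 N.

T = 3646 N, O_x = 1823 N, O_y = 892.8 N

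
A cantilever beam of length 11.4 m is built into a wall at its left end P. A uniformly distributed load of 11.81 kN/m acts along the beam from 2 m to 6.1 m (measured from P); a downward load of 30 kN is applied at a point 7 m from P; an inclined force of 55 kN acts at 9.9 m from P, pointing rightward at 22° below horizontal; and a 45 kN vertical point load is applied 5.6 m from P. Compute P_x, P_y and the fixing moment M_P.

P_x = -51.00 kN, P_y = 144.0 kN, M_P = 862.1 kN·m

Resultant of the distributed load: 11.81 × 4.1 = 48.421 kN at 4.05 m from P.
ΣF_x = 0: P_x + 55·cos22° = 0 → P_x = -51.00 kN.
ΣF_y = 0: P_y − 11.81·4.1 − 30 − 55·sin22° − 45 = 0 → P_y = 144.0 kN.
ΣM about P: M_P − (11.81·4.1)·4.05 − 30·7 − 55·sin22°·9.9 − 45·5.6 = 0 → M_P = 862.1 kN·m.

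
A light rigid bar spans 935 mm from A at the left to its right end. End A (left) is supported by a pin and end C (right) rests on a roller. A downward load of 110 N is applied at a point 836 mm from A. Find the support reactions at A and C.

Taking moments about A: C_y·935 − 110·836 = 0 → C_y = 91960/935 = 98.3529 ≈ 98.35 N.
ΣF_y = 0: A_y + 98.3529 − 110 = 0 → A_y = 11.65 N.
ΣF_x = 0: no horizontal applied forces, so A_x = 0.

A_x = 0, A_y = 11.65 N, C_y = 98.35 N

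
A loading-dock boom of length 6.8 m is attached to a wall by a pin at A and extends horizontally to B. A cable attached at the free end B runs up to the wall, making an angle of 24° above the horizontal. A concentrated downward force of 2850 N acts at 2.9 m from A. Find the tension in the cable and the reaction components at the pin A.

ΣM about A: T·sin24°·6.8 − 2850·2.9 = 0 → T = 8265/(6.8·0.406737) = 2988.27 ≈ 2988 N.
ΣF_x = 0: A_x − T·cos24° = 0 → A_x = 2988.27 × 0.913545 = 2730 N.
ΣF_y = 0: A_y + T·sin24° − 2850 = 0 → A_y = 2850 − 2988.27 × 0.406737 = 1635 N.

T = 2988 N, A_x = 2730 N, A_y = 1635 N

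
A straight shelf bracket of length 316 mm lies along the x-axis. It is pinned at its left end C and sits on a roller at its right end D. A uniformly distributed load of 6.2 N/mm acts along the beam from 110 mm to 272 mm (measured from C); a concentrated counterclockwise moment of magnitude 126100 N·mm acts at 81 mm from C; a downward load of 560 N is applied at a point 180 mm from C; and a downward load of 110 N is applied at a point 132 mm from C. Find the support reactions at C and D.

Resultant of the distributed load: 6.2 × 162 = 1004.4 N at 191 mm from C.
ΣM about C: D_y·316 − (6.2·162)·191 + 126100 − 560·180 − 110·132 = 0 → D_y = 181060.4/316 = 572.976 ≈ 573.0 N.
ΣF_y = 0: C_y + 572.976 − 6.2·162 − 560 − 110 = 0 → C_y = 1101 N.
ΣF_x = 0: no horizontal applied forces, so C_x = 0.

C_x = 0, C_y = 1101 N, D_y = 573.0 N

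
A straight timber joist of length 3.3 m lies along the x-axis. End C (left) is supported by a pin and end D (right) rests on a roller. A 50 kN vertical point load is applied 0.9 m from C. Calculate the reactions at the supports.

Taking moments about C: D_y·3.3 − 50·0.9 = 0 → D_y = 45/3.3 = 13.6364 ≈ 13.64 kN.
ΣF_y = 0: C_y + 13.6364 − 50 = 0 → C_y = 36.36 kN.
ΣF_x = 0: no horizontal applied forces, so C_x = 0.

C_x = 0, C_y = 36.36 kN, D_y = 13.64 kN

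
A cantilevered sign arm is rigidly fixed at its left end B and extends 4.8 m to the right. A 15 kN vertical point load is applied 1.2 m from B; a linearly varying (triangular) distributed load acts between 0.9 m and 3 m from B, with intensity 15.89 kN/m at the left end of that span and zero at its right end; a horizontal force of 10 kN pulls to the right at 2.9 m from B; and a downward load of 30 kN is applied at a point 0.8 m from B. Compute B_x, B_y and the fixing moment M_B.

Resultant of the triangular load: ½ × 15.89 × 2.1 = 16.6845 kN, acting at 1.6 m from B (one-third of the span from the peak).
ΣF_x = 0: B_x + 10 = 0 → B_x = -10.00 kN.
ΣF_y = 0: B_y − 15 − ½·15.89·2.1 − 30 = 0 → B_y = 61.68 kN.
ΣM about B: M_B − 15·1.2 − (½·15.89·2.1)·1.6 − 30·0.8 = 0 → M_B = 68.70 kN·m.

B_x = -10.00 kN, B_y = 61.68 kN, M_B = 68.70 kN·m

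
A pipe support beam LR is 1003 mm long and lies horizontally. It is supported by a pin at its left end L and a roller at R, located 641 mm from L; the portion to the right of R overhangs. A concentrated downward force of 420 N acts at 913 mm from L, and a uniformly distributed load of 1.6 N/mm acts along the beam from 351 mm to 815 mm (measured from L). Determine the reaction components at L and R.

Resultant of the distributed load: 1.6 × 464 = 742.4 N at 583 mm from L.
Moments about L: R_y·641 − 420·913 − (1.6·464)·583 = 0 → R_y = 816279.2/641 = 1273.45 ≈ 1273 N.
ΣF_y = 0: L_y + 1273.45 − 420 − 1.6·464 = 0 → L_y = -111.0 N.
ΣF_x = 0: no horizontal applied forces, so L_x = 0.

L_x = 0, L_y = -111.0 N, R_y = 1273 N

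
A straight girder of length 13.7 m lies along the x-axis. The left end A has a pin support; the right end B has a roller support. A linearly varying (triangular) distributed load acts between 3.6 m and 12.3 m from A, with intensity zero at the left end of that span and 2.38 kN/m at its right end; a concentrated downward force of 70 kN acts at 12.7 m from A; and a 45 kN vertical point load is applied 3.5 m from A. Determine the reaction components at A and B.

A_x = 0, A_y = 41.86 kN, B_y = 83.49 kN

Resultant of the triangular load: ½ × 2.38 × 8.7 = 10.353 kN, acting at 9.4 m from A (one-third of the span from the peak).
Taking moments about A: B_y·13.7 − (½·2.38·8.7)·9.4 − 70·12.7 − 45·3.5 = 0 → B_y = 1143.8182/13.7 = 83.4904 ≈ 83.49 kN.
ΣF_y = 0: A_y + 83.4904 − ½·2.38·8.7 − 70 − 45 = 0 → A_y = 41.86 kN.
ΣF_x = 0: no horizontal applied forces, so A_x = 0.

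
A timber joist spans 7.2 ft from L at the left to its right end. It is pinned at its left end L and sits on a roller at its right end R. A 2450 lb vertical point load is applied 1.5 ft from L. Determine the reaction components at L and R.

L_x = 0, L_y = 1940 lb, R_y = 510.4 lb

Taking moments about L: R_y·7.2 − 2450·1.5 = 0 → R_y = 3675/7.2 = 510.417 ≈ 510.4 lb.
ΣF_y = 0: L_y + 510.417 − 2450 = 0 → L_y = 1940 lb.
ΣF_x = 0: no horizontal applied forces, so L_x = 0.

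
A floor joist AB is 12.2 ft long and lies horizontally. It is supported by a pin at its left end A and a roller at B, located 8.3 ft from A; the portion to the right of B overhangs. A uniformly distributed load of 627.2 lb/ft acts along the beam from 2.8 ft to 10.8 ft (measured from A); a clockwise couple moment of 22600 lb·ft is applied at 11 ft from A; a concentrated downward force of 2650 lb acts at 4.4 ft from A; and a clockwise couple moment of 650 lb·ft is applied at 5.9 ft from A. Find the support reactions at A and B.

A_x = 0, A_y = -649.2 lb, B_y = 8317 lb

Resultant of the distributed load: 627.2 × 8 = 5017.6 lb at 6.8 ft from A.
Taking moments about A: B_y·8.3 − (627.2·8)·6.8 − 22600 − 2650·4.4 − 650 = 0 → B_y = 69029.68/8.3 = 8316.83 ≈ 8317 lb.
ΣF_y = 0: A_y + 8316.83 − 627.2·8 − 2650 = 0 → A_y = -649.2 lb.
ΣF_x = 0: no horizontal applied forces, so A_x = 0.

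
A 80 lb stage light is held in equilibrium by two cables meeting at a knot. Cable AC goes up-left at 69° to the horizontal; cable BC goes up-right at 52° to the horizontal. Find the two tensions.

T_AC = 57.46 lb, T_BC = 33.45 lb

ΣF_x = 0: −T_AC·cos69° + T_BC·cos52° = 0 → T_BC = 0.582086·T_AC.
ΣF_y = 0: T_AC·sin69° + T_BC·sin52° = 80.
Substitute: T_AC·(0.93358 + 0.582086·0.788011) = 80 → T_AC = 57.4601 ≈ 57.46 lb.
Then T_BC = 0.582086 × 57.4601 = 33.45 lb.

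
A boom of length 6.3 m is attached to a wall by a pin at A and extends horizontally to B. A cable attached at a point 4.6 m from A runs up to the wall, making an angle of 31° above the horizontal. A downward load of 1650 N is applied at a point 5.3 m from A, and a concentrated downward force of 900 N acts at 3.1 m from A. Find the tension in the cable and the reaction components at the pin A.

ΣM about A: T·sin31°·4.6 − 1650·5.3 − 900·3.1 = 0 → T = 11535/(4.6·0.515038) = 4868.78 ≈ 4869 N.
ΣF_x = 0: A_x − T·cos31° = 0 → A_x = 4868.78 × 0.857167 = 4173 N.
ΣF_y = 0: A_y + T·sin31° − 1650 − 900 = 0 → A_y = 2550 − 4868.78 × 0.515038 = 42.39 N.

T = 4869 N, A_x = 4173 N, A_y = 42.39 N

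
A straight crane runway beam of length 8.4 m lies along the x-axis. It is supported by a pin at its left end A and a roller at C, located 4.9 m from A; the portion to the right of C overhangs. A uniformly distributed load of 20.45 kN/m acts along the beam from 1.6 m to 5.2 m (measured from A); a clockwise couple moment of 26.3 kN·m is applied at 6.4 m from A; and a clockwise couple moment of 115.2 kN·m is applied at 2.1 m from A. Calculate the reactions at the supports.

A_x = 0, A_y = -6.341 kN, C_y = 79.96 kN

Resultant of the distributed load: 20.45 × 3.6 = 73.62 kN at 3.4 m from A.
ΣM about A: C_y·4.9 − (20.45·3.6)·3.4 − 26.3 − 115.2 = 0 → C_y = 391.808/4.9 = 79.9608 ≈ 79.96 kN.
ΣF_y = 0: A_y + 79.9608 − 20.45·3.6 = 0 → A_y = -6.341 kN.
ΣF_x = 0: no horizontal applied forces, so A_x = 0.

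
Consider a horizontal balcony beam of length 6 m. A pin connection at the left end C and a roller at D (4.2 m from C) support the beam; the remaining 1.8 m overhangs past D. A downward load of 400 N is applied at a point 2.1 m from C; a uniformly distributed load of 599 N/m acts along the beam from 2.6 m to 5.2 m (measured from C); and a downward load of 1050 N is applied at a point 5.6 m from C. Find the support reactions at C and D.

Resultant of the distributed load: 599 × 2.6 = 1557.4 N at 3.9 m from C.
Moments about C: D_y·4.2 − 400·2.1 − (599·2.6)·3.9 − 1050·5.6 = 0 → D_y = 12793.86/4.2 = 3046.16 ≈ 3046 N.
ΣF_y = 0: C_y + 3046.16 − 400 − 599·2.6 − 1050 = 0 → C_y = -38.76 N.
ΣF_x = 0: no horizontal applied forces, so C_x = 0.

C_x = 0, C_y = -38.76 N, D_y = 3046 N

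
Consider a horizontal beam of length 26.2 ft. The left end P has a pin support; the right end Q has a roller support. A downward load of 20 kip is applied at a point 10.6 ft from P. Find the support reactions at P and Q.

Moments about P: Q_y·26.2 − 20·10.6 = 0 → Q_y = 212/26.2 = 8.0916 ≈ 8.092 kip.
ΣF_y = 0: P_y + 8.0916 − 20 = 0 → P_y = 11.91 kip.
ΣF_x = 0: no horizontal applied forces, so P_x = 0.

P_x = 0, P_y = 11.91 kip, Q_y = 8.092 kip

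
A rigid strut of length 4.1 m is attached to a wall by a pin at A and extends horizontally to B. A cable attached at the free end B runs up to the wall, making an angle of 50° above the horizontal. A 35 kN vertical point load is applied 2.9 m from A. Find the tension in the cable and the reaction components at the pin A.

T = 32.32 kN, A_x = 20.77 kN, A_y = 10.24 kN

ΣM about A: T·sin50°·4.1 − 35·2.9 = 0 → T = 101.5/(4.1·0.766044) = 32.3168 ≈ 32.32 kN.
ΣF_x = 0: A_x − T·cos50° = 0 → A_x = 32.3168 × 0.642788 = 20.77 kN.
ΣF_y = 0: A_y + T·sin50° − 35 = 0 → A_y = 35 − 32.3168 × 0.766044 = 10.24 kN.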